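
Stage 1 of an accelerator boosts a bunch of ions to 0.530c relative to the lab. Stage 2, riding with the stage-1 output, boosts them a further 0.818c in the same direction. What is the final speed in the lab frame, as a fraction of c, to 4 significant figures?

u ≈ 0.9403c

Compose boost 2: (0.818 + 0.530)/(1 + 0.818×0.530) = 1.348/1.43354 = 0.9403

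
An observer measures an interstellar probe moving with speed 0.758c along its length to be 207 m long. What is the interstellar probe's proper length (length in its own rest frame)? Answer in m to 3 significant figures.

L₀ ≈ 317 m

γ = 1/√(1 − 0.758²) = 1.5331
L₀ = γL = 1.5331 × 207 = 317 m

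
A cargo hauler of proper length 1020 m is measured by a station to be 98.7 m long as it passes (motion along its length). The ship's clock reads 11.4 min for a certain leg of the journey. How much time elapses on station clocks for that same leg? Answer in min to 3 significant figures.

Δt ≈ 118 min

Length contraction ⇒ γ = L₀/L = 1020/98.7 = 10.334
Time dilation: Δt = γτ₀ = 10.334 × 11.4 min = 118 min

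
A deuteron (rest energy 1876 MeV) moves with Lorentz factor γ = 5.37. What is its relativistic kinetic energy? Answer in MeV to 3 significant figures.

K ≈ 8200 MeV

γ = 5.37 (given)
K = (γ − 1)m₀c² = (5.37 − 1) × 1876 MeV = 4.3700 × 1876 MeV = 8200 MeV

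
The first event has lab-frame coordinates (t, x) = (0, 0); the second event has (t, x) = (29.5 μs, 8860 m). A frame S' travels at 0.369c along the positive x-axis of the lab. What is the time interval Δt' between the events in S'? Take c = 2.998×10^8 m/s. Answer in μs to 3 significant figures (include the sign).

γ = 1/√(1 − 0.369²) = 1.0759
Δt' = γ(Δt − vΔx/c²) = 1.0759 × (29.5 μs − 0.369×8860 m / (2.998×10^8 m/s))
= 1.0759 × (18.595 μs) = 20.0 μs

Δt' ≈ 20.0 μs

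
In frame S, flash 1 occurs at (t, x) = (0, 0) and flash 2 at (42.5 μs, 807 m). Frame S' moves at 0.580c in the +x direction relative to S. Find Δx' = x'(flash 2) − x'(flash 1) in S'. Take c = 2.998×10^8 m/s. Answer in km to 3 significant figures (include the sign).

Δx' ≈ -8.08 km

γ = 1/√(1 − 0.580²) = 1.2276
Δx' = γ(Δx − vΔt) = 1.2276 × (807 m − 0.580×(2.998×10^8 m/s)×42.5×10^-6 s)
= 1.2276 × (-6583.1 m) = -8.08 km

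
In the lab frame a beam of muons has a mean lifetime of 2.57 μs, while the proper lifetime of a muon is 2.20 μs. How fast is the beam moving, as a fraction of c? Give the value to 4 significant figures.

γ = Δt/τ₀ = 2.57/2.20 = 1.16818
β = √(1 − 1/γ²) = √(1 − 1/1.16818²) = 0.5169

β ≈ 0.5169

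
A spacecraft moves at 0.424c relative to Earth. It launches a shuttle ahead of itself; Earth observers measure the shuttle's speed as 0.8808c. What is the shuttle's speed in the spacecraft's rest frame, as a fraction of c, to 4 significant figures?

Inverse velocity addition: u' = (u − v)/(1 − uv/c²)
= (0.8808 − 0.424)/(1 − 0.8808×0.424) = 0.4568/0.626541 = 0.7291

u' ≈ 0.7291c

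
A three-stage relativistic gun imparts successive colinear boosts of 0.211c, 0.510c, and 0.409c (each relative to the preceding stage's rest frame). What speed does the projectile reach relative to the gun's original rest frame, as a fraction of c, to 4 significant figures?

u ≈ 0.8371c

Compose boost 2: (0.510 + 0.211)/(1 + 0.510×0.211) = 0.7210/1.10761 = 0.650951
Compose boost 3: (0.409 + 0.650951)/(1 + 0.409×0.650951) = 1.05995/1.26624 = 0.8371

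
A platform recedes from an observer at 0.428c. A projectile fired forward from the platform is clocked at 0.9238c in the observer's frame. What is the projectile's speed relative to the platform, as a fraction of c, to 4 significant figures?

u' ≈ 0.8200c

Inverse velocity addition: u' = (u − v)/(1 − uv/c²)
= (0.9238 − 0.428)/(1 − 0.9238×0.428) = 0.4958/0.604614 = 0.8200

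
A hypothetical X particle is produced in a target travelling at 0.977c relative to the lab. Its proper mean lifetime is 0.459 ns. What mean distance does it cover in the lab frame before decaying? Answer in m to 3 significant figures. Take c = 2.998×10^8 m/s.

d ≈ 0.630 m

γ = 1/√(1 − 0.977²) = 4.6896
Dilated lifetime: Δt = γτ₀ = 4.6896 × 0.459 ns = 2.1525 ns
d = vΔt = 0.977c × 2.1525 ns = 2.9290×10^8 m/s × 2.1525×10^-9 s = 0.630 m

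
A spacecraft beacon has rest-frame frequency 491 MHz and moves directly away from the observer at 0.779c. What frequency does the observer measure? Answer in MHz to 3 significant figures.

f_obs ≈ 173 MHz

Relativistic Doppler: f_obs = f_src √((1−β)/(1+β))
= 491 × √(0.22100/1.7790) = 491 × 0.35246 = 173 MHz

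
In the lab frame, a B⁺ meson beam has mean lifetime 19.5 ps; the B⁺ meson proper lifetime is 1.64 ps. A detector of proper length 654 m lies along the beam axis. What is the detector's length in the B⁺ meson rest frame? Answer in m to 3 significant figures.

Time dilation ⇒ γ = Δt/τ₀ = 19.5/1.64 = 11.890
Length contraction: L = L₀/γ = 654/11.890 = 55.0 m

L ≈ 55.0 m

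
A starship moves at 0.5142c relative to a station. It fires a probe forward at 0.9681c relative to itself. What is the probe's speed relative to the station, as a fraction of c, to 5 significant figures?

Relativistic velocity addition: u = (u' + v)/(1 + u'v/c²)
= (0.9681 + 0.5142)/(1 + 0.9681×0.5142) = 1.4823/1.497797 = 0.98965

u ≈ 0.98965c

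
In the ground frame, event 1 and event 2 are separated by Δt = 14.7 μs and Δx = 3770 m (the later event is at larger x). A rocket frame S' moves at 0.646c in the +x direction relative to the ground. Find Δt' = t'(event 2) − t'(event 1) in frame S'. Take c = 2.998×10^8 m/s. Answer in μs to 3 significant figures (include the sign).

γ = 1/√(1 − 0.646²) = 1.3100
Δt' = γ(Δt − vΔx/c²) = 1.3100 × (14.7 μs − 0.646×3770 m / (2.998×10^8 m/s))
= 1.3100 × (6.5765 μs) = 8.62 μs

Δt' ≈ 8.62 μs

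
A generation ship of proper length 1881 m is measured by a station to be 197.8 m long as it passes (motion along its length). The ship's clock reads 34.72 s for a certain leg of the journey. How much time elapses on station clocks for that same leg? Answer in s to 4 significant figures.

Length contraction ⇒ γ = L₀/L = 1881/197.8 = 9.50961
Time dilation: Δt = γτ₀ = 9.50961 × 34.72 s = 330.2 s

Δt ≈ 330.2 s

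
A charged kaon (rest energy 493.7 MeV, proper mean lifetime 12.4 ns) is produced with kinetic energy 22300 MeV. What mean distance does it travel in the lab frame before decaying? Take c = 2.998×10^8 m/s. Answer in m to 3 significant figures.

d ≈ 172 m

γ = 1 + K/(m₀c²) = 1 + 22300/493.7 = 46.169
β = √(1 − 1/γ²) = 0.99977
Dilated lifetime: γτ₀ = 46.169 × 12.4 ns = 572.50 ns
d = βc·γτ₀ = 0.99977 × (2.998×10^8 m/s) × 5.7250×10^-7 s = 172 m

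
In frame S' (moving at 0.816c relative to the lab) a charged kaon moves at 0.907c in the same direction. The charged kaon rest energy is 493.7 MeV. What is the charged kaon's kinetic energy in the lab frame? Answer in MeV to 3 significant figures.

u_lab = (0.907 + 0.816)/(1 + 0.907×0.816) = 0.990166
γ = 1/√(1 − 0.990166²) = 7.1481
K = (γ − 1)m₀c² = (7.1481 − 1) × 493.7 = 6.1481 × 493.7 = 3040 MeV

K ≈ 3040 MeV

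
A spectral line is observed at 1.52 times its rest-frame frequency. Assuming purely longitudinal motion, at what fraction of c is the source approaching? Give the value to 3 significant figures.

β ≈ 0.396

f_obs/f_src = √((1+β)/(1−β)) = 1.52  ⇒  (1+β)/(1−β) = 2.3104
β = |1 − D²|/(1 + D²) = |1 − 2.3104|/(1 + 2.3104) = 0.396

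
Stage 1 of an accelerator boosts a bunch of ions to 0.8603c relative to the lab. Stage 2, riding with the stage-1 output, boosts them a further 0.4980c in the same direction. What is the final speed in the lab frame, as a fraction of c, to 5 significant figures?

u ≈ 0.95090c

Compose boost 2: (0.4980 + 0.8603)/(1 + 0.4980×0.8603) = 1.3583/1.428429 = 0.95090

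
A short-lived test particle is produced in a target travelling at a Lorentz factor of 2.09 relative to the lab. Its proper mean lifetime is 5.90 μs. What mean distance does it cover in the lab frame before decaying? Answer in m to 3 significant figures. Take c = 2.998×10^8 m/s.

β = √(1 − 1/γ²) = √(1 − 1/2.09²) = 0.87810
Dilated lifetime: Δt = γτ₀ = 2.09 × 5.90 μs = 12.331 μs
d = vΔt = 0.87810c × 12.331 μs = 2.6326×10^8 m/s × 1.2331×10^-5 s = 3250 m

d ≈ 3250 m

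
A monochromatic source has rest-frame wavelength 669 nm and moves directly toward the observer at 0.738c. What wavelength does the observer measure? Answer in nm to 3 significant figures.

λ_obs ≈ 260 nm

Relativistic Doppler: λ_obs = λ_src √((1−β)/(1+β))
= 669 × √(0.26200/1.7380) = 669 × 0.38826 = 260 nm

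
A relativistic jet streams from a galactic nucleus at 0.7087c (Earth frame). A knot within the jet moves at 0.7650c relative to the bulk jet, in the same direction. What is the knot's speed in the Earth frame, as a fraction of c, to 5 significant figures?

Relativistic velocity addition: u = (u' + v)/(1 + u'v/c²)
= (0.7650 + 0.7087)/(1 + 0.7650×0.7087) = 1.4737/1.542156 = 0.95561

u ≈ 0.95561c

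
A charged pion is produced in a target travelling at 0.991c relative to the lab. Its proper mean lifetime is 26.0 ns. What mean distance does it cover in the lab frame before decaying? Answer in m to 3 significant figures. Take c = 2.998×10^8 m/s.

d ≈ 57.7 m

γ = 1/√(1 − 0.991²) = 7.4704
Dilated lifetime: Δt = γτ₀ = 7.4704 × 26.0 ns = 194.23 ns
d = vΔt = 0.991c × 194.23 ns = 2.9710×10^8 m/s × 1.9423×10^-7 s = 57.7 m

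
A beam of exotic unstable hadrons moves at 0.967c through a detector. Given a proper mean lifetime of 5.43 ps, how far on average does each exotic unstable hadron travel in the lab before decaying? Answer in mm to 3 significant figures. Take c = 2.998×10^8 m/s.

γ = 1/√(1 − 0.967²) = 3.9250
Dilated lifetime: Δt = γτ₀ = 3.9250 × 5.43 ps = 21.313 ps
d = vΔt = 0.967c × 21.313 ps = 2.8991×10^8 m/s × 2.1313×10^-11 s = 6.18 mm

d ≈ 6.18 mm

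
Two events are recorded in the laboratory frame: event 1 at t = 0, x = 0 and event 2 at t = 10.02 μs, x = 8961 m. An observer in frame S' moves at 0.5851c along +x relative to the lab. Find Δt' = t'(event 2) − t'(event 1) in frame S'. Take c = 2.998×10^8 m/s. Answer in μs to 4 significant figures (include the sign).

γ = 1/√(1 − 0.5851²) = 1.23310
Δt' = γ(Δt − vΔx/c²) = 1.23310 × (10.02 μs − 0.5851×8961 m / (2.998×10^8 m/s))
= 1.23310 × (-7.46860 μs) = -9.210 μs

Δt' ≈ -9.210 μs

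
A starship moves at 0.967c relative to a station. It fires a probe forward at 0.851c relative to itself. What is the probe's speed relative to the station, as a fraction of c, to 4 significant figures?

Relativistic velocity addition: u = (u' + v)/(1 + u'v/c²)
= (0.851 + 0.967)/(1 + 0.851×0.967) = 1.818/1.82292 = 0.9973

u ≈ 0.9973c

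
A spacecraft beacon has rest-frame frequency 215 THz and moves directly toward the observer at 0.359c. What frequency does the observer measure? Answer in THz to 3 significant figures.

f_obs ≈ 313 THz

Relativistic Doppler: f_obs = f_src √((1+β)/(1−β))
= 215 × √(1.3590/0.64100) = 215 × 1.4561 = 313 THz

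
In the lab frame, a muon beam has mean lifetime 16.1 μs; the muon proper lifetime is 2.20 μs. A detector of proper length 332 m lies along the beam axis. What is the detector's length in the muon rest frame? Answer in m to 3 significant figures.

Time dilation ⇒ γ = Δt/τ₀ = 16.1/2.20 = 7.3182
Length contraction: L = L₀/γ = 332/7.3182 = 45.4 m

L ≈ 45.4 m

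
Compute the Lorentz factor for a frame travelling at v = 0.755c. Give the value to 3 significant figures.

γ ≈ 1.53

γ = 1/√(1 − β²) = 1/√(1 − 0.755²) = 1/√(0.42997) = 1.53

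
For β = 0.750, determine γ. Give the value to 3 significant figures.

γ ≈ 1.51

γ = 1/√(1 − β²) = 1/√(1 − 0.750²) = 1/√(0.43750) = 1.51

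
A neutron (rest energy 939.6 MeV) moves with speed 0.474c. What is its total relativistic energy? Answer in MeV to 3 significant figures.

E ≈ 1070 MeV

γ = 1/√(1 − 0.474²) = 1.1357
E = γm₀c² = 1.1357 × 939.6 MeV = 1070 MeV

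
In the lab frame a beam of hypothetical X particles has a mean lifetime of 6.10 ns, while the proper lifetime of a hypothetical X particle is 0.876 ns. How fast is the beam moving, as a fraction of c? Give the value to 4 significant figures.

β ≈ 0.9896

γ = Δt/τ₀ = 6.10/0.876 = 6.96347
β = √(1 − 1/γ²) = √(1 − 1/6.96347²) = 0.9896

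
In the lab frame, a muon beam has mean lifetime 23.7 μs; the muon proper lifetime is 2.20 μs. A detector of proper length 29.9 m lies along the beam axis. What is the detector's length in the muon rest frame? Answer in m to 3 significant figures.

L ≈ 2.78 m

Time dilation ⇒ γ = Δt/τ₀ = 23.7/2.20 = 10.773
Length contraction: L = L₀/γ = 29.9/10.773 = 2.78 m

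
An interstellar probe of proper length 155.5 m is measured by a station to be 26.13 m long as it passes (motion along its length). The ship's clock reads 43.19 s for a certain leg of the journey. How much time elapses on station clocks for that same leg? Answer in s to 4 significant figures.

Δt ≈ 257.0 s

Length contraction ⇒ γ = L₀/L = 155.5/26.13 = 5.95101
Time dilation: Δt = γτ₀ = 5.95101 × 43.19 s = 257.0 s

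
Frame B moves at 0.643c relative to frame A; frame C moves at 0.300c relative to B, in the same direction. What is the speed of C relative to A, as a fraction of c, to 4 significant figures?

u ≈ 0.7905c

Compose boost 2: (0.300 + 0.643)/(1 + 0.300×0.643) = 0.9430/1.19290 = 0.7905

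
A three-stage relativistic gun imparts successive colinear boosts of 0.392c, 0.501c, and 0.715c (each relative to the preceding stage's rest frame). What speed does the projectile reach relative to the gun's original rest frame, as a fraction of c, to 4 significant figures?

Compose boost 2: (0.501 + 0.392)/(1 + 0.501×0.392) = 0.8930/1.19639 = 0.746411
Compose boost 3: (0.715 + 0.746411)/(1 + 0.715×0.746411) = 1.46141/1.53368 = 0.9529

u ≈ 0.9529c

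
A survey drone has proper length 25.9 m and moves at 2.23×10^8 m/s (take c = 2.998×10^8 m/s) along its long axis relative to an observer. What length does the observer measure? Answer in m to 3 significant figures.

L ≈ 17.3 m

β = v/c = 2.23×10^8 / 2.998×10^8 = 0.74383
γ = 1/√(1 − 0.74383²) = 1.4962
Length contraction: L = L₀/γ = 25.9/1.4962 = 17.3 m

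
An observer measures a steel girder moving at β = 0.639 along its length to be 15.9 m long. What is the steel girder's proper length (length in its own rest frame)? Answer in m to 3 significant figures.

L₀ ≈ 20.7 m

γ = 1/√(1 − 0.639²) = 1.3000
L₀ = γL = 1.3000 × 15.9 = 20.7 m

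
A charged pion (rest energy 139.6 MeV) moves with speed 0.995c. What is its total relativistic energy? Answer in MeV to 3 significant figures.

E ≈ 1400 MeV

γ = 1/√(1 − 0.995²) = 10.013
E = γm₀c² = 10.013 × 139.6 MeV = 1400 MeV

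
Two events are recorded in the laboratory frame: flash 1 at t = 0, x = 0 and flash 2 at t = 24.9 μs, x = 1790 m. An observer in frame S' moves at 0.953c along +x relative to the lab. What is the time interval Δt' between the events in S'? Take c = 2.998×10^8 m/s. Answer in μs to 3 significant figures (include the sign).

Δt' ≈ 63.4 μs

γ = 1/√(1 − 0.953²) = 3.3007
Δt' = γ(Δt − vΔx/c²) = 3.3007 × (24.9 μs − 0.953×1790 m / (2.998×10^8 m/s))
= 3.3007 × (19.210 μs) = 63.4 μs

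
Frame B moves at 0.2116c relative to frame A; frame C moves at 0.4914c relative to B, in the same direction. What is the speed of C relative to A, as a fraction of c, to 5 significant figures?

Compose boost 2: (0.4914 + 0.2116)/(1 + 0.4914×0.2116) = 0.70300/1.103980 = 0.63679

u ≈ 0.63679c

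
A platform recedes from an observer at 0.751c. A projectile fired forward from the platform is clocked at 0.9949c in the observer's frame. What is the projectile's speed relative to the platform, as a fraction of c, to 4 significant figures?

u' ≈ 0.9647c

Inverse velocity addition: u' = (u − v)/(1 − uv/c²)
= (0.9949 − 0.751)/(1 − 0.9949×0.751) = 0.2439/0.252830 = 0.9647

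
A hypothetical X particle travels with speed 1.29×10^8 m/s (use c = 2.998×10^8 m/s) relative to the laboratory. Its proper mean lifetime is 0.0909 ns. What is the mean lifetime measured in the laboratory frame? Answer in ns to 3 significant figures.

β = v/c = 1.29×10^8 / 2.998×10^8 = 0.43029
γ = 1/√(1 − 0.43029²) = 1.1078
Time dilation: Δt = γτ₀ = 1.1078 × 0.0909 ns = 0.101 ns

Δt ≈ 0.101 ns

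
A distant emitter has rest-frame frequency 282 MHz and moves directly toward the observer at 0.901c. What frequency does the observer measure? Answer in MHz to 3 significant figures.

Relativistic Doppler: f_obs = f_src √((1+β)/(1−β))
= 282 × √(1.9010/0.099000) = 282 × 4.3820 = 1240 MHz

f_obs ≈ 1240 MHz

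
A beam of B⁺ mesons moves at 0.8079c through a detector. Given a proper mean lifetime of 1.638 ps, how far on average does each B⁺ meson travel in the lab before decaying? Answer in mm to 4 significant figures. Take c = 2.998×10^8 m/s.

d ≈ 0.6732 mm

γ = 1/√(1 − 0.8079²) = 1.69687
Dilated lifetime: Δt = γτ₀ = 1.69687 × 1.638 ps = 2.77948 ps
d = vΔt = 0.8079c × 2.77948 ps = 2.42208×10^8 m/s × 2.77948×10^-12 s = 0.6732 mm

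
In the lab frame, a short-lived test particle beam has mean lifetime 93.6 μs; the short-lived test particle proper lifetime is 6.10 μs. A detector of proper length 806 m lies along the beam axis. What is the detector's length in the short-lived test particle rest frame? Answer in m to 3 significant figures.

L ≈ 52.5 m

Time dilation ⇒ γ = Δt/τ₀ = 93.6/6.10 = 15.344
Length contraction: L = L₀/γ = 806/15.344 = 52.5 m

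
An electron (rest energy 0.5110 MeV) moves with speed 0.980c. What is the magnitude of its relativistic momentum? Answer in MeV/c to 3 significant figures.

γ = 1/√(1 − 0.980²) = 5.0252
p = γβm₀c = 5.0252 × 0.980 × 0.5110 MeV/c = 2.52 MeV/c

p ≈ 2.52 MeV/c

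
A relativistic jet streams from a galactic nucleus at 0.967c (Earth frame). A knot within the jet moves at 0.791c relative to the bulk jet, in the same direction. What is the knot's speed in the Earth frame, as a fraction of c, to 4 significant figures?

u ≈ 0.9961c

Relativistic velocity addition: u = (u' + v)/(1 + u'v/c²)
= (0.791 + 0.967)/(1 + 0.791×0.967) = 1.758/1.76490 = 0.9961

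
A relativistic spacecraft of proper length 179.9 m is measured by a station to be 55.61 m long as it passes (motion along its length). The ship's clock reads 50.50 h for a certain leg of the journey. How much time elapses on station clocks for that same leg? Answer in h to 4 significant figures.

Δt ≈ 163.4 h

Length contraction ⇒ γ = L₀/L = 179.9/55.61 = 3.23503
Time dilation: Δt = γτ₀ = 3.23503 × 50.50 h = 163.4 h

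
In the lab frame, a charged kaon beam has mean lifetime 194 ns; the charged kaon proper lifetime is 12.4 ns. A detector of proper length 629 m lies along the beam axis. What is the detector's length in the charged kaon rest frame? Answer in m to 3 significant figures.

Time dilation ⇒ γ = Δt/τ₀ = 194/12.4 = 15.645
Length contraction: L = L₀/γ = 629/15.645 = 40.2 m

L ≈ 40.2 m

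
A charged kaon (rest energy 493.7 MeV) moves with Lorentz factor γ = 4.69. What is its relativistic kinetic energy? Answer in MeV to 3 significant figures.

γ = 4.69 (given)
K = (γ − 1)m₀c² = (4.69 − 1) × 493.7 MeV = 3.6900 × 493.7 MeV = 1820 MeV

K ≈ 1820 MeV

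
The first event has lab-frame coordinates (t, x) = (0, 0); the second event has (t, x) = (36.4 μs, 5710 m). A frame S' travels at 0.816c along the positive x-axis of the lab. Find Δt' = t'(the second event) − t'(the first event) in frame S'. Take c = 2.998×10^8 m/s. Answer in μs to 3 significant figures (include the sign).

γ = 1/√(1 − 0.816²) = 1.7299
Δt' = γ(Δt − vΔx/c²) = 1.7299 × (36.4 μs − 0.816×5710 m / (2.998×10^8 m/s))
= 1.7299 × (20.858 μs) = 36.1 μs

Δt' ≈ 36.1 μs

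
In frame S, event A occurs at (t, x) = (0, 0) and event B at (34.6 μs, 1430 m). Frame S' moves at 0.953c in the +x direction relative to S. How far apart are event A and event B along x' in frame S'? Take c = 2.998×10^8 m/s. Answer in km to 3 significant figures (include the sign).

Δx' ≈ -27.9 km

γ = 1/√(1 − 0.953²) = 3.3007
Δx' = γ(Δx − vΔt) = 3.3007 × (1430 m − 0.953×(2.998×10^8 m/s)×34.6×10^-6 s)
= 3.3007 × (-8455.5 m) = -27.9 km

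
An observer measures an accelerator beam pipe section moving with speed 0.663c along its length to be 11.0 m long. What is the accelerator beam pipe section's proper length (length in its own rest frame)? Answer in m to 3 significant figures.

γ = 1/√(1 − 0.663²) = 1.3358
L₀ = γL = 1.3358 × 11.0 = 14.7 m

L₀ ≈ 14.7 m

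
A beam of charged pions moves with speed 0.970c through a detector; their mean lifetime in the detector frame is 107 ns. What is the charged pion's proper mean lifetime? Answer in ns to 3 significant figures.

γ = 1/√(1 − 0.970²) = 4.1135
Proper time: τ₀ = Δt/γ = 107/4.1135 = 26.0 ns

τ₀ ≈ 26.0 ns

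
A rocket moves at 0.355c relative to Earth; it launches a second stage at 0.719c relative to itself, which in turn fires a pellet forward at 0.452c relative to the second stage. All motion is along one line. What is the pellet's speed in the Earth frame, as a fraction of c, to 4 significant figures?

u ≈ 0.9429c

Compose boost 2: (0.719 + 0.355)/(1 + 0.719×0.355) = 1.074/1.25524 = 0.855610
Compose boost 3: (0.452 + 0.855610)/(1 + 0.452×0.855610) = 1.30761/1.38674 = 0.9429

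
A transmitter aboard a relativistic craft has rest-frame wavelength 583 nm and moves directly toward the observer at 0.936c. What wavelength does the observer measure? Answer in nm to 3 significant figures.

Relativistic Doppler: λ_obs = λ_src √((1−β)/(1+β))
= 583 × √(0.064000/1.9360) = 583 × 0.18182 = 106 nm

λ_obs ≈ 106 nm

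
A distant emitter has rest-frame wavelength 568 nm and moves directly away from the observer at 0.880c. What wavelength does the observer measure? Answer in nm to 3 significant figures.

Relativistic Doppler: λ_obs = λ_src √((1+β)/(1−β))
= 568 × √(1.8800/0.12000) = 568 × 3.9581 = 2250 nm

λ_obs ≈ 2250 nm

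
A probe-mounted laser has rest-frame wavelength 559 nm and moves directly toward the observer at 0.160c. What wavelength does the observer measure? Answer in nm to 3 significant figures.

λ_obs ≈ 476 nm

Relativistic Doppler: λ_obs = λ_src √((1−β)/(1+β))
= 559 × √(0.84000/1.1600) = 559 × 0.85096 = 476 nm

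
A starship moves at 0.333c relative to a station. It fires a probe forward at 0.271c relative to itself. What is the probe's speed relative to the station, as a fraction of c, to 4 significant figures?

u ≈ 0.5540c

Relativistic velocity addition: u = (u' + v)/(1 + u'v/c²)
= (0.271 + 0.333)/(1 + 0.271×0.333) = 0.6040/1.09024 = 0.5540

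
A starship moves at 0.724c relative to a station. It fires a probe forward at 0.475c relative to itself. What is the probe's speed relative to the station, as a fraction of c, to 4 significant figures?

u ≈ 0.8922c

Relativistic velocity addition: u = (u' + v)/(1 + u'v/c²)
= (0.475 + 0.724)/(1 + 0.475×0.724) = 1.199/1.34390 = 0.8922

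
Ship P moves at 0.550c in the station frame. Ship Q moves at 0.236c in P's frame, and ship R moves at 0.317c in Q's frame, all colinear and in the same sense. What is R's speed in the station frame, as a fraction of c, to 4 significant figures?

u ≈ 0.8297c

Compose boost 2: (0.236 + 0.550)/(1 + 0.236×0.550) = 0.7860/1.12980 = 0.695698
Compose boost 3: (0.317 + 0.695698)/(1 + 0.317×0.695698) = 1.01270/1.22054 = 0.8297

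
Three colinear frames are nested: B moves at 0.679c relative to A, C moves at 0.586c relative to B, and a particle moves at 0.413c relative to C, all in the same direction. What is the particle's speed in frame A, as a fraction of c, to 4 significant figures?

Compose boost 2: (0.586 + 0.679)/(1 + 0.586×0.679) = 1.265/1.39789 = 0.904933
Compose boost 3: (0.413 + 0.904933)/(1 + 0.413×0.904933) = 1.31793/1.37374 = 0.9594

u ≈ 0.9594c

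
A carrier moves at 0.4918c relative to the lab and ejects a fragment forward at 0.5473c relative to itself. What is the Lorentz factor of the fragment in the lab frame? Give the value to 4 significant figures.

u_lab = (0.5473 + 0.4918)/(1 + 0.5473×0.4918) = 1.0391/1.269162 = 0.8187291
γ = 1/√(1 − 0.8187291²) = 1.742

γ ≈ 1.742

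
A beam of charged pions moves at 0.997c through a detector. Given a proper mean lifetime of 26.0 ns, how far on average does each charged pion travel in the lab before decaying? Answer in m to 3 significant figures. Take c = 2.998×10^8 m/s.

d ≈ 100 m

γ = 1/√(1 − 0.997²) = 12.920
Dilated lifetime: Δt = γτ₀ = 12.920 × 26.0 ns = 335.91 ns
d = vΔt = 0.997c × 335.91 ns = 2.9890×10^8 m/s × 3.3591×10^-7 s = 100 m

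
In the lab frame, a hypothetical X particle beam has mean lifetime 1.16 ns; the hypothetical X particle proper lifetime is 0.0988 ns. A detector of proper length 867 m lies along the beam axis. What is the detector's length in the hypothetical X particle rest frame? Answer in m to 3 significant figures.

Time dilation ⇒ γ = Δt/τ₀ = 1.16/0.0988 = 11.741
Length contraction: L = L₀/γ = 867/11.741 = 73.8 m

L ≈ 73.8 m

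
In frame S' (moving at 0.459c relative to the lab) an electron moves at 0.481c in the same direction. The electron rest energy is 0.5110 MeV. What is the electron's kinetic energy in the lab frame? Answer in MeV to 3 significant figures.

K ≈ 0.290 MeV

u_lab = (0.481 + 0.459)/(1 + 0.481×0.459) = 0.770000
γ = 1/√(1 − 0.770000²) = 1.5673
K = (γ − 1)m₀c² = (1.5673 − 1) × 0.5110 = 0.56729 × 0.5110 = 0.290 MeV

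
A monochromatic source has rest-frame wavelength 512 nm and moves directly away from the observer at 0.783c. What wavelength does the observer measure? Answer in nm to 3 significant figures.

λ_obs ≈ 1470 nm

Relativistic Doppler: λ_obs = λ_src √((1+β)/(1−β))
= 512 × √(1.7830/0.21700) = 512 × 2.8665 = 1470 nm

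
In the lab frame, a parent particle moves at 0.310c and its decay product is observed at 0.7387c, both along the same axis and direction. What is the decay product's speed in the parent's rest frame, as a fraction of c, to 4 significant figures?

u' ≈ 0.5560c

Inverse velocity addition: u' = (u − v)/(1 − uv/c²)
= (0.7387 − 0.310)/(1 − 0.7387×0.310) = 0.4287/0.771003 = 0.5560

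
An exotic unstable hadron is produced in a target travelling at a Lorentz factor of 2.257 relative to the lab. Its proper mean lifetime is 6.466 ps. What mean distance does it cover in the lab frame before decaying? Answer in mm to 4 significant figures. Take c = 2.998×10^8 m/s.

β = √(1 − 1/γ²) = √(1 − 1/2.257²) = 0.896489
Dilated lifetime: Δt = γτ₀ = 2.257 × 6.466 ps = 14.5938 ps
d = vΔt = 0.896489c × 14.5938 ps = 2.68767×10^8 m/s × 1.45938×10^-11 s = 3.922 mm

d ≈ 3.922 mm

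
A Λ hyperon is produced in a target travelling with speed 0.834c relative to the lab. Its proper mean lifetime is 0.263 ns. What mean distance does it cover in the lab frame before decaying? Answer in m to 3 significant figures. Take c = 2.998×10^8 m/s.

γ = 1/√(1 − 0.834²) = 1.8124
Dilated lifetime: Δt = γτ₀ = 1.8124 × 0.263 ns = 0.47665 ns
d = vΔt = 0.834c × 0.47665 ns = 2.5003×10^8 m/s × 4.7665×10^-10 s = 0.119 m

d ≈ 0.119 m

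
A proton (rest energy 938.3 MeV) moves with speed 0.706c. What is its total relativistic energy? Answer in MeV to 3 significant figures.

γ = 1/√(1 − 0.706²) = 1.4120
E = γm₀c² = 1.4120 × 938.3 MeV = 1320 MeV

E ≈ 1320 MeV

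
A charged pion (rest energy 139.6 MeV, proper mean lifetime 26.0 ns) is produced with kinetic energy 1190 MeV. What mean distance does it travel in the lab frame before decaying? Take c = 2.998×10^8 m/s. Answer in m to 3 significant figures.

γ = 1 + K/(m₀c²) = 1 + 1190/139.6 = 9.5244
β = √(1 − 1/γ²) = 0.99447
Dilated lifetime: γτ₀ = 9.5244 × 26.0 ns = 247.63 ns
d = βc·γτ₀ = 0.99447 × (2.998×10^8 m/s) × 2.4763×10^-7 s = 73.8 m

d ≈ 73.8 m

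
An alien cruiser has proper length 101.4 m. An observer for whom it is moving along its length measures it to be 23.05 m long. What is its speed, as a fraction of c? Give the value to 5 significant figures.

β ≈ 0.97382

γ = L₀/L = 101.4/23.05 = 4.399132
β = √(1 − 1/γ²) = 0.97382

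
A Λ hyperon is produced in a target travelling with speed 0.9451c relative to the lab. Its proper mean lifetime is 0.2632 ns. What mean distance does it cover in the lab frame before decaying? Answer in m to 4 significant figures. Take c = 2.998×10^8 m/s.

γ = 1/√(1 − 0.9451²) = 3.06015
Dilated lifetime: Δt = γτ₀ = 3.06015 × 0.2632 ns = 0.805432 ns
d = vΔt = 0.9451c × 0.805432 ns = 2.83341×10^8 m/s × 8.05432×10^-10 s = 0.2282 m

d ≈ 0.2282 m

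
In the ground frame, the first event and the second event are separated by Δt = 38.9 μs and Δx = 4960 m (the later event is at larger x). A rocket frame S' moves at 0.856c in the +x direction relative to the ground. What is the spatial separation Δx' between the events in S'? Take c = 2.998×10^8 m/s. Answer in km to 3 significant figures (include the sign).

γ = 1/√(1 − 0.856²) = 1.9343
Δx' = γ(Δx − vΔt) = 1.9343 × (4960 m − 0.856×(2.998×10^8 m/s)×38.9×10^-6 s)
= 1.9343 × (-5022.9 m) = -9.72 km

Δx' ≈ -9.72 km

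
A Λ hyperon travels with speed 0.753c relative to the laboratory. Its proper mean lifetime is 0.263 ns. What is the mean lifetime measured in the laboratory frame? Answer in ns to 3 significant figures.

Δt ≈ 0.400 ns

γ = 1/√(1 − 0.753²) = 1.5197
Time dilation: Δt = γτ₀ = 1.5197 × 0.263 ns = 0.400 ns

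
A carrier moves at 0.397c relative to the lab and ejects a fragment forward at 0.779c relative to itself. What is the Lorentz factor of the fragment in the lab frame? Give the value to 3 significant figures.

γ ≈ 2.28

u_lab = (0.779 + 0.397)/(1 + 0.779×0.397) = 1.176/1.30926 = 0.898215
γ = 1/√(1 − 0.898215²) = 2.28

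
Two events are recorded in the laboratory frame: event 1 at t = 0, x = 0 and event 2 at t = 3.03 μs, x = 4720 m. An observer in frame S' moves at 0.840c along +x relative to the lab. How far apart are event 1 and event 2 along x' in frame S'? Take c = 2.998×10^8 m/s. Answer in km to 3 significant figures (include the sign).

γ = 1/√(1 − 0.840²) = 1.8430
Δx' = γ(Δx − vΔt) = 1.8430 × (4720 m − 0.840×(2.998×10^8 m/s)×3.03×10^-6 s)
= 1.8430 × (3956.9 m) = 7.29 km

Δx' ≈ 7.29 km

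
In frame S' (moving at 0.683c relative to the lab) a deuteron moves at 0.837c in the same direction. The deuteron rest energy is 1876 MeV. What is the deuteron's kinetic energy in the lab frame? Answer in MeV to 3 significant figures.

K ≈ 5500 MeV

u_lab = (0.837 + 0.683)/(1 + 0.837×0.683) = 0.967124
γ = 1/√(1 − 0.967124²) = 3.9323
K = (γ − 1)m₀c² = (3.9323 − 1) × 1876 = 2.9323 × 1876 = 5500 MeV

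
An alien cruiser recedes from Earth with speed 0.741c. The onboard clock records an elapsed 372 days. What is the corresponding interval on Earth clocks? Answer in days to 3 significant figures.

Δt ≈ 554 days

γ = 1/√(1 − 0.741²) = 1.4892
Time dilation: Δt = γτ₀ = 1.4892 × 372 days = 554 days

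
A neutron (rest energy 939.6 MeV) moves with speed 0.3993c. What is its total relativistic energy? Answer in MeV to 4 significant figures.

γ = 1/√(1 − 0.3993²) = 1.09073
E = γm₀c² = 1.09073 × 939.6 MeV = 1025 MeV

E ≈ 1025 MeV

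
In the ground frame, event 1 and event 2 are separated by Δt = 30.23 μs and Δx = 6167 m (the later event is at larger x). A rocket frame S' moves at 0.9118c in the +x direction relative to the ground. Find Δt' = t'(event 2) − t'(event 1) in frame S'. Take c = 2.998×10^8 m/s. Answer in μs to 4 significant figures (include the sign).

γ = 1/√(1 − 0.9118²) = 2.43526
Δt' = γ(Δt − vΔx/c²) = 2.43526 × (30.23 μs − 0.9118×6167 m / (2.998×10^8 m/s))
= 2.43526 × (11.4739 μs) = 27.94 μs

Δt' ≈ 27.94 μs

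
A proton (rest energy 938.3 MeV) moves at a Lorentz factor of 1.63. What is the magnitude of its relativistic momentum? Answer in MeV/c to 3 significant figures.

β = √(1 − 1/γ²) = √(1 − 1/1.63²) = 0.78970
p = γβm₀c = 1.63 × 0.78970 × 938.3 MeV/c = 1210 MeV/c

p ≈ 1210 MeV/c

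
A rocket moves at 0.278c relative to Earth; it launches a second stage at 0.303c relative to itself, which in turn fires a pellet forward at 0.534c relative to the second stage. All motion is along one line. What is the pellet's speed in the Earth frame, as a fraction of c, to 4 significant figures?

Compose boost 2: (0.303 + 0.278)/(1 + 0.303×0.278) = 0.5810/1.08423 = 0.535862
Compose boost 3: (0.534 + 0.535862)/(1 + 0.534×0.535862) = 1.06986/1.28615 = 0.8318

u ≈ 0.8318c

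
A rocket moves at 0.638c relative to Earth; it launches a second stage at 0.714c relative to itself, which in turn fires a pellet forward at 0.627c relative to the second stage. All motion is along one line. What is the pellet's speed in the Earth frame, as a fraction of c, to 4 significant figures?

Compose boost 2: (0.714 + 0.638)/(1 + 0.714×0.638) = 1.352/1.45553 = 0.928870
Compose boost 3: (0.627 + 0.928870)/(1 + 0.627×0.928870) = 1.55587/1.58240 = 0.9832

u ≈ 0.9832c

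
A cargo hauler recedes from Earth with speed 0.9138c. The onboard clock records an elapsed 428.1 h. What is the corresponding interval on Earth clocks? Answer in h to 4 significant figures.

γ = 1/√(1 − 0.9138²) = 2.46206
Time dilation: Δt = γτ₀ = 2.46206 × 428.1 h = 1054 h

Δt ≈ 1054 h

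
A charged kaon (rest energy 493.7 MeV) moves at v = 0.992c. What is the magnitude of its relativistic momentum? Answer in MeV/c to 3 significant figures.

γ = 1/√(1 − 0.992²) = 7.9216
p = γβm₀c = 7.9216 × 0.992 × 493.7 MeV/c = 3880 MeV/c

p ≈ 3880 MeV/c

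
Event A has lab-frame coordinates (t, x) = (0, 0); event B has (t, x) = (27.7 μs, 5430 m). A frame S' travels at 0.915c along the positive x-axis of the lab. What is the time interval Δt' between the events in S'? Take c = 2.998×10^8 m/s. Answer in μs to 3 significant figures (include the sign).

Δt' ≈ 27.6 μs

γ = 1/√(1 − 0.915²) = 2.4786
Δt' = γ(Δt − vΔx/c²) = 2.4786 × (27.7 μs − 0.915×5430 m / (2.998×10^8 m/s))
= 2.4786 × (11.127 μs) = 27.6 μs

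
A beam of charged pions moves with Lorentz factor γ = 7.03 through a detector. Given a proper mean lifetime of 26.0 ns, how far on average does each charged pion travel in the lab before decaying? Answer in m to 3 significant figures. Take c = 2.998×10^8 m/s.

β = √(1 − 1/γ²) = √(1 − 1/7.03²) = 0.98983
Dilated lifetime: Δt = γτ₀ = 7.03 × 26.0 ns = 182.78 ns
d = vΔt = 0.98983c × 182.78 ns = 2.9675×10^8 m/s × 1.8278×10^-7 s = 54.2 m

d ≈ 54.2 m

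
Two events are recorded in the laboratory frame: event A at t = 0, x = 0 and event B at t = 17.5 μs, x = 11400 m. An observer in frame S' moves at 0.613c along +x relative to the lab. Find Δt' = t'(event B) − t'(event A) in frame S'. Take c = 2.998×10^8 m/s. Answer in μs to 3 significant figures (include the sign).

γ = 1/√(1 − 0.613²) = 1.2657
Δt' = γ(Δt − vΔx/c²) = 1.2657 × (17.5 μs − 0.613×11400 m / (2.998×10^8 m/s))
= 1.2657 × (-5.8095 μs) = -7.35 μs

Δt' ≈ -7.35 μs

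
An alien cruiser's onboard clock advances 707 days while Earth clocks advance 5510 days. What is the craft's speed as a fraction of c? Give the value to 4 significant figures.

β ≈ 0.9917

γ = Δt/τ₀ = 5510/707 = 7.79349
β = √(1 − 1/γ²) = √(1 − 1/7.79349²) = 0.9917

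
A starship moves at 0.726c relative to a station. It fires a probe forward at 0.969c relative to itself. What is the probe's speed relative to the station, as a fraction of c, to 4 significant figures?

u ≈ 0.9950c

Relativistic velocity addition: u = (u' + v)/(1 + u'v/c²)
= (0.969 + 0.726)/(1 + 0.969×0.726) = 1.695/1.70349 = 0.9950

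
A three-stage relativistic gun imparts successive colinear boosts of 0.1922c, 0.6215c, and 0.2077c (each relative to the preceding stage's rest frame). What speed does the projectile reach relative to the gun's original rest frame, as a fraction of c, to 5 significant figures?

Compose boost 2: (0.6215 + 0.1922)/(1 + 0.6215×0.1922) = 0.81370/1.119452 = 0.7268733
Compose boost 3: (0.2077 + 0.7268733)/(1 + 0.2077×0.7268733) = 0.9345733/1.150972 = 0.81199

u ≈ 0.81199c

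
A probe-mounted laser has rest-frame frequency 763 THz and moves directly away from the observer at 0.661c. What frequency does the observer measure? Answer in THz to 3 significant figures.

f_obs ≈ 345 THz

Relativistic Doppler: f_obs = f_src √((1−β)/(1+β))
= 763 × √(0.33900/1.6610) = 763 × 0.45177 = 345 THz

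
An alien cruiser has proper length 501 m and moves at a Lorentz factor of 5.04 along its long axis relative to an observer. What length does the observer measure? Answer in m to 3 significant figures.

L ≈ 99.4 m

γ = 5.04 (given)
Length contraction: L = L₀/γ = 501/5.04 = 99.4 m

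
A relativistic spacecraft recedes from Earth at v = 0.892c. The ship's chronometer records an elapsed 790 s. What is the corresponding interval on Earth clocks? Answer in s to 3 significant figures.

Δt ≈ 1750 s

γ = 1/√(1 − 0.892²) = 2.2122
Time dilation: Δt = γτ₀ = 2.2122 × 790 s = 1750 s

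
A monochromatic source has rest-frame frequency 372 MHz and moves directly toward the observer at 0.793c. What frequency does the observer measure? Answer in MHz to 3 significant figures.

f_obs ≈ 1090 MHz

Relativistic Doppler: f_obs = f_src √((1+β)/(1−β))
= 372 × √(1.7930/0.20700) = 372 × 2.9431 = 1090 MHz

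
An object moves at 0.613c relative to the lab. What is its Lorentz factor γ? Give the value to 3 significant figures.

γ ≈ 1.27

γ = 1/√(1 − β²) = 1/√(1 − 0.613²) = 1/√(0.62423) = 1.27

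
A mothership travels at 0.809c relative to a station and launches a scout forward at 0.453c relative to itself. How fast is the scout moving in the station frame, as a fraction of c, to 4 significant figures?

Compose boost 2: (0.453 + 0.809)/(1 + 0.453×0.809) = 1.262/1.36648 = 0.9235

u ≈ 0.9235c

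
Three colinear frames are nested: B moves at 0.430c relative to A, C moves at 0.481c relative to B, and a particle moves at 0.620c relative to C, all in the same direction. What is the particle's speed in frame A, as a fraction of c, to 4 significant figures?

u ≈ 0.9365c

Compose boost 2: (0.481 + 0.430)/(1 + 0.481×0.430) = 0.9110/1.20683 = 0.754870
Compose boost 3: (0.620 + 0.754870)/(1 + 0.620×0.754870) = 1.37487/1.46802 = 0.9365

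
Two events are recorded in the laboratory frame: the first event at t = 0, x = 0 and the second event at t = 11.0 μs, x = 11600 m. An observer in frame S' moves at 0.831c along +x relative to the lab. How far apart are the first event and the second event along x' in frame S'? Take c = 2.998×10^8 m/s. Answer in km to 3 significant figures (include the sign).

Δx' ≈ 15.9 km

γ = 1/√(1 − 0.831²) = 1.7977
Δx' = γ(Δx − vΔt) = 1.7977 × (11600 m − 0.831×(2.998×10^8 m/s)×11.0×10^-6 s)
= 1.7977 × (8859.5 m) = 15.9 km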